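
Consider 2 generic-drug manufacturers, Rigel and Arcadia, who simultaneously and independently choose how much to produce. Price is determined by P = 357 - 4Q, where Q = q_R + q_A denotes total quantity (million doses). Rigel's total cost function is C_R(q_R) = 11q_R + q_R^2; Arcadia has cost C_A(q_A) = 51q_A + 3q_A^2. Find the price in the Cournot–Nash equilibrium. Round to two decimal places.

Rigel's profit: π_R = (357 - 4Q)q_R - (11q_R + q_R²). Setting ∂π_R/∂q_R = 0: 346 - 10q_R - 4(q_A) = 0.
Arcadia's profit: π_A = (357 - 4Q)q_A - (51q_A + 3q_A²). Setting ∂π_A/∂q_A = 0: 306 - 14q_A - 4(q_R) = 0.
Best responses: q_R = (346 - 4q_A)/10, q_A = (306 - 4q_R)/14.
Substituting one into the other gives q_R = 905/31 and q_A = 419/31.
Total output Q = 1324/31, so price P = 357 - 4·(1324/31) = 186.1613.

186.16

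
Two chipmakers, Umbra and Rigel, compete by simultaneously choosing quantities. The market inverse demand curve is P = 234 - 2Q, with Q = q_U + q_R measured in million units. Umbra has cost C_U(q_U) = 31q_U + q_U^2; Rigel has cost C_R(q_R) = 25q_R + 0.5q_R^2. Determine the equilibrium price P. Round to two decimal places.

122.85

Umbra's profit: π_U = (234 - 2Q)q_U - (31q_U + q_U²). Setting ∂π_U/∂q_U = 0: 203 - 6q_U - 2(q_R) = 0.
Rigel's first-order condition: 209 - 5q_R - 2(q_U) = 0.
Rearranging gives the reaction functions q_U = (203 - 2q_R)/6 and q_R = (209 - 2q_U)/5.
Solving the pair: q_U = 597/26, q_R = 424/13.
Total output Q = 1445/26, so price P = 234 - 2·(1445/26) = 1597/13.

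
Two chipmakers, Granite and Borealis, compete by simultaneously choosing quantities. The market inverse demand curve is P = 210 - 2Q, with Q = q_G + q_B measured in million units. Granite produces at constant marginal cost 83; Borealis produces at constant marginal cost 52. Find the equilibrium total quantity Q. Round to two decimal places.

47.50

Granite's profit: π_G = (210 - 2Q)q_G - (83q_G). Setting ∂π_G/∂q_G = 0: 127 - 4q_G - 2(q_B) = 0.
Borealis's first-order condition: 158 - 4q_B - 2(q_G) = 0.
So q_G = (127 - 2q_B)/4 and q_B = (158 - 2q_G)/4.
Substituting one into the other gives q_G = 16 and q_B = 63/2.
Total output Q = 16 + 63/2 = 95/2.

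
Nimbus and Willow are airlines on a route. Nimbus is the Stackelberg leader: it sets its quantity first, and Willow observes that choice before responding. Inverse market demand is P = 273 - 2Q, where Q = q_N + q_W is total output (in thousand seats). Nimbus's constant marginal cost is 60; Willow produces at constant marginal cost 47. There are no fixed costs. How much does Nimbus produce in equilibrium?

50

The follower Willow best-responds to any q_N: π_W = (273 - 2Q)q_W - 47q_W.
∂π_W/∂q_W = 226 - 2q_N - 4q_W = 0 gives the reaction function q_W = (226 - 2q_N)/4.
The leader anticipates this reaction. Substituting into P = 273 - 2Q gives P = 160 - q_N, so π_N = (160 - q_N)q_N - 60q_N.
Maximising: ∂π_N/∂q_N = 100 - 2q_N = 0, giving q_N = 50.
Then q_W = (226 - 2·50)/4 = 63/2.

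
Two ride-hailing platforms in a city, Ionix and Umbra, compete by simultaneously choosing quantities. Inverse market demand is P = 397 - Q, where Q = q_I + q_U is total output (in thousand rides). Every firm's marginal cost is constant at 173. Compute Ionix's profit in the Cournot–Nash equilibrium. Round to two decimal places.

A representative firm's profit is π_i = q_i(397 - Q) - 173q_i.
First-order condition (treating rivals' output as given): 224 - 2q_i - q_j = 0.
By symmetry each firm produces the same amount; substituting q_j = q_i yields q_i = 224/3.
Price P = 397 - 448/3 = 743/3.
Ionix's profit: (743/3 - 173)·(224/3) = 5575.1111.

5575.11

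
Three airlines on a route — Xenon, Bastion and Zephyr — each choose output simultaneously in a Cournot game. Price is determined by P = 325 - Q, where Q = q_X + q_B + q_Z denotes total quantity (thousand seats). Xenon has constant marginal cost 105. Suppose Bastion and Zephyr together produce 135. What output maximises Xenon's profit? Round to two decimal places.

42.50

With rivals' combined output fixed at 135, Xenon's profit is π_X = (325 - 135 - q_X)q_X - (105q_X) = (190 - q_X)q_X - (105q_X).
∂π_X/∂q_X = 85 - 2q_X = 0, so q_X = 85/2.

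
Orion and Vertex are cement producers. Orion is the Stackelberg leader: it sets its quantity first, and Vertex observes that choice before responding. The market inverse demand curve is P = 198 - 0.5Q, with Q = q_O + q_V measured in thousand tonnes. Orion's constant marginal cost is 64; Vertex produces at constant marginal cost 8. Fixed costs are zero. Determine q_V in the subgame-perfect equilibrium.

151

Solve by backward induction. Given q_O, the follower Vertex maximises π_V = (198 - (1/2)q_O - (1/2)q_V)q_V - 8q_V.
Setting the follower's marginal profit to zero, 190 - (1/2)q_O - q_V = 0, i.e. q_V = (190 - (1/2)q_O).
Orion substitutes q_V(q_O) into its own profit: π_O = q_O(198 - (1/2)q_O - (190 - (1/2)q_O)/2) - 64q_O = (103 - (1/4)q_O)q_O - 64q_O.
The leader's first-order condition 39 - (1/2)q_O = 0 yields q_O = 78.
Then q_V = (190 - (1/2)·78) = 151.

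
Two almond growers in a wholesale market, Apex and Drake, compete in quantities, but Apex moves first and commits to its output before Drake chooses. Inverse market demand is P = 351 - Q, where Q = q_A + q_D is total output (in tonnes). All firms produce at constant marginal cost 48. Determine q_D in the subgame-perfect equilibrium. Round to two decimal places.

Solve by backward induction. Given q_A, the follower Drake maximises π_D = (351 - q_A - q_D)q_D - 48q_D.
∂π_D/∂q_D = 303 - q_A - 2q_D = 0 gives the reaction function q_D = (303 - q_A)/2.
The leader anticipates this reaction. Substituting into P = 351 - Q gives P = 399/2 - (1/2)q_A, so π_A = (399/2 - (1/2)q_A)q_A - 48q_A.
Maximising: ∂π_A/∂q_A = 303/2 - q_A = 0, giving q_A = 303/2.
Then q_D = (303 - 303/2)/2 = 303/4.

75.75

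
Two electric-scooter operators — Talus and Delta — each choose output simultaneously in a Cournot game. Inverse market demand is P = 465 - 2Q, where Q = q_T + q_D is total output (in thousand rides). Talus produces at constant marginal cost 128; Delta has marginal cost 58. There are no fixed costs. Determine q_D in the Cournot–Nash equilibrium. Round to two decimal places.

79.50

Talus's profit: π_T = (465 - 2Q)q_T - (128q_T). Setting ∂π_T/∂q_T = 0: 337 - 4q_T - 2(q_D) = 0.
Delta's first-order condition: 407 - 4q_D - 2(q_T) = 0.
So q_T = (337 - 2q_D)/4 and q_D = (407 - 2q_T)/4.
Solving the pair: q_T = 89/2, q_D = 159/2.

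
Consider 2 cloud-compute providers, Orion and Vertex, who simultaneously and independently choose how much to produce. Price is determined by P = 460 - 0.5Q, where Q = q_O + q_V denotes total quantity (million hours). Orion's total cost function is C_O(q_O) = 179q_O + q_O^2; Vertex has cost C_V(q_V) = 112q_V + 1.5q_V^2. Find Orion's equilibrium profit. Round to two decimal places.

Orion's profit: π_O = (460 - 0.5Q)q_O - (179q_O + q_O²). Setting ∂π_O/∂q_O = 0: 281 - 3q_O - (1/2)(q_V) = 0.
Vertex's first-order condition: 348 - 4q_V - (1/2)(q_O) = 0.
So q_O = (281 - (1/2)q_V)/3 and q_V = (348 - (1/2)q_O)/4.
Solving the pair: q_O = 80.8511, q_V = 76.8936.
Price P = 460 - (1/2)·157.7447 = 381.1277.
Orion's profit: 381.1277·80.8511 - 179·80.8511 - 80.8511² = 9805.3418.

9805.34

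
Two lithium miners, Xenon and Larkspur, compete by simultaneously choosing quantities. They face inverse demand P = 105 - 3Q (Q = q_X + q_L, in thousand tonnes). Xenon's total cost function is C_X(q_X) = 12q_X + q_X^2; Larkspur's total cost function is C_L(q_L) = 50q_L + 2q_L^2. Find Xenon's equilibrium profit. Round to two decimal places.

Xenon's profit: π_X = (105 - 3Q)q_X - (12q_X + q_X²). Setting ∂π_X/∂q_X = 0: 93 - 8q_X - 3(q_L) = 0.
Larkspur's profit: π_L = (105 - 3Q)q_L - (50q_L + 2q_L²). Setting ∂π_L/∂q_L = 0: 55 - 10q_L - 3(q_X) = 0.
So q_X = (93 - 3q_L)/8 and q_L = (55 - 3q_X)/10.
Substituting one into the other gives q_X = 765/71 and q_L = 161/71.
Price P = 105 - 3·(926/71) = 65.8732.
Xenon's profit: 65.8732·(765/71) - 12·(765/71) - (765/71)² = 464.3721.

464.37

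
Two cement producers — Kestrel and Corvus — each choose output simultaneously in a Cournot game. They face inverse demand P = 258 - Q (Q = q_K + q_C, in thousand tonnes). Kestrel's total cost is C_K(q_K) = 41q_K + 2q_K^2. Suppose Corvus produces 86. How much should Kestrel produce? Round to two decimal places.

21.83

With the rival's output fixed at 86, Kestrel's profit is π_K = (258 - 86 - q_K)q_K - (41q_K + 2q_K²) = (172 - q_K)q_K - (41q_K + 2q_K²).
∂π_K/∂q_K = 131 - 6q_K = 0, so q_K = 131/6.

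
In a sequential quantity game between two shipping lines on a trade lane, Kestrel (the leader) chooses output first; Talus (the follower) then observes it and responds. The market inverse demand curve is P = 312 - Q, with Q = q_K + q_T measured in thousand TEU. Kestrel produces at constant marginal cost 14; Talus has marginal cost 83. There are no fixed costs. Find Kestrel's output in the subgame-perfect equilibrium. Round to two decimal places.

Solve by backward induction. Given q_K, the follower Talus maximises π_T = (312 - q_K - q_T)q_T - 83q_T.
Setting the follower's marginal profit to zero, 229 - q_K - 2q_T = 0, i.e. q_T = (229 - q_K)/2.
The leader anticipates this reaction. Substituting into P = 312 - Q gives P = 395/2 - (1/2)q_K, so π_K = (395/2 - (1/2)q_K)q_K - 14q_K.
Maximising: ∂π_K/∂q_K = 367/2 - q_K = 0, giving q_K = 367/2.
Then q_T = (229 - 367/2)/2 = 91/4.

183.50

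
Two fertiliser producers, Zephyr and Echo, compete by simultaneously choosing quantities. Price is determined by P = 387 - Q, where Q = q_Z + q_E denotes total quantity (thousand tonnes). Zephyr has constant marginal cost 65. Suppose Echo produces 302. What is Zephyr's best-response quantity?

With the rival's output fixed at 302, Zephyr's profit is π_Z = (387 - 302 - q_Z)q_Z - (65q_Z) = (85 - q_Z)q_Z - (65q_Z).
∂π_Z/∂q_Z = 20 - 2q_Z = 0, so q_Z = 10.

10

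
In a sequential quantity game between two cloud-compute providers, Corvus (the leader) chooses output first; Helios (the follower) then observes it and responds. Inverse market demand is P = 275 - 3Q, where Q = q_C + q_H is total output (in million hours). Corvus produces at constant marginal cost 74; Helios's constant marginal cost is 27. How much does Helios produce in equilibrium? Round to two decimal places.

28.50

The follower Helios best-responds to any q_C: π_H = (275 - 3Q)q_H - 27q_H.
Setting the follower's marginal profit to zero, 248 - 3q_C - 6q_H = 0, i.e. q_H = (248 - 3q_C)/6.
The leader anticipates this reaction. Substituting into P = 275 - 3Q gives P = 151 - (3/2)q_C, so π_C = (151 - (3/2)q_C)q_C - 74q_C.
Leader FOC: 77 - 3q_C = 0, so q_C = 77/3.
Then q_H = (248 - 3·(77/3))/6 = 57/2.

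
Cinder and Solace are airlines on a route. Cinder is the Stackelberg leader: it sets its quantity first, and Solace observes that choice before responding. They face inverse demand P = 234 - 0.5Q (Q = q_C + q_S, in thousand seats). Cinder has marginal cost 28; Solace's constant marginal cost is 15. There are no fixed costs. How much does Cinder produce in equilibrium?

193

Solve by backward induction. Given q_C, the follower Solace maximises π_S = (234 - (1/2)q_C - (1/2)q_S)q_S - 15q_S.
Follower FOC: 219 - (1/2)q_C - q_S = 0, so q_S(q_C) = (219 - (1/2)q_C).
Cinder substitutes q_S(q_C) into its own profit: π_C = q_C(234 - (1/2)q_C - (219 - (1/2)q_C)/2) - 28q_C = (249/2 - (1/4)q_C)q_C - 28q_C.
Maximising: ∂π_C/∂q_C = 193/2 - (1/2)q_C = 0, giving q_C = 193.
Then q_S = (219 - (1/2)·193) = 245/2.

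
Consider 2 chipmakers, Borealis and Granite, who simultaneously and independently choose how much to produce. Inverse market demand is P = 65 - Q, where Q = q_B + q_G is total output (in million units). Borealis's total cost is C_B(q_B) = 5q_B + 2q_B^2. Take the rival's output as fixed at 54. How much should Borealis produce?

With the rival's output fixed at 54, Borealis's profit is π_B = (65 - 54 - q_B)q_B - (5q_B + 2q_B²) = (11 - q_B)q_B - (5q_B + 2q_B²).
∂π_B/∂q_B = 6 - 6q_B = 0, so q_B = 1.

1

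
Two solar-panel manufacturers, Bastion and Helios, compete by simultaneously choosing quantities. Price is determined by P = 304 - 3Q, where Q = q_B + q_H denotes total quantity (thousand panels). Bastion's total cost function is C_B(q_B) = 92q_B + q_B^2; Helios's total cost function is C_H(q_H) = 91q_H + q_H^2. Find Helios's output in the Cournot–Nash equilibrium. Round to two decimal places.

19.42

Bastion's profit: π_B = (304 - 3Q)q_B - (92q_B + q_B²). Setting ∂π_B/∂q_B = 0: 212 - 8q_B - 3(q_H) = 0.
Helios's profit: π_H = (304 - 3Q)q_H - (91q_H + q_H²). Setting ∂π_H/∂q_H = 0: 213 - 8q_H - 3(q_B) = 0.
Best responses: q_B = (212 - 3q_H)/8, q_H = (213 - 3q_B)/8.
Substituting one into the other gives q_B = 1057/55 and q_H = 1068/55.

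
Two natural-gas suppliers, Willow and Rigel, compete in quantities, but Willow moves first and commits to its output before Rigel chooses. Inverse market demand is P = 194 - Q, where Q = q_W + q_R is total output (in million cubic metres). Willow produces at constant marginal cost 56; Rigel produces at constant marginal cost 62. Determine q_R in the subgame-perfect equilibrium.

The follower Rigel best-responds to any q_W: π_R = (194 - Q)q_R - 62q_R.
Setting the follower's marginal profit to zero, 132 - q_W - 2q_R = 0, i.e. q_R = (132 - q_W)/2.
Willow substitutes q_R(q_W) into its own profit: π_W = q_W(194 - q_W - (132 - q_W)/2) - 56q_W = (128 - (1/2)q_W)q_W - 56q_W.
The leader's first-order condition 72 - q_W = 0 yields q_W = 72.
Then q_R = (132 - 72)/2 = 30.

30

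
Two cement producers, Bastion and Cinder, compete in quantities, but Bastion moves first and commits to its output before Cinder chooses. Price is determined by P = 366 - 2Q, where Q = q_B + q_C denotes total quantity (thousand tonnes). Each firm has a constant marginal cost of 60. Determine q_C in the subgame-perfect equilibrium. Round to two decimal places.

The follower Cinder best-responds to any q_B: π_C = (366 - 2Q)q_C - 60q_C.
∂π_C/∂q_C = 306 - 2q_B - 4q_C = 0 gives the reaction function q_C = (306 - 2q_B)/4.
Bastion substitutes q_C(q_B) into its own profit: π_B = q_B(366 - 2q_B - (306 - 2q_B)/2) - 60q_B = (213 - q_B)q_B - 60q_B.
Leader FOC: 153 - 2q_B = 0, so q_B = 153/2.
Then q_C = (306 - 2·(153/2))/4 = 153/4.

38.25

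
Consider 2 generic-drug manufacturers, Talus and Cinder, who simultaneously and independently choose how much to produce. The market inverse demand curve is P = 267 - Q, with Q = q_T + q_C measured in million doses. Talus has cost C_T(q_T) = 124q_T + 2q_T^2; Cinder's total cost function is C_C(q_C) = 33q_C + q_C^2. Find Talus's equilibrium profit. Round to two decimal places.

Talus's profit: π_T = (267 - Q)q_T - (124q_T + 2q_T²). Setting ∂π_T/∂q_T = 0: 143 - 6q_T - (q_C) = 0.
Cinder's first-order condition: 234 - 4q_C - (q_T) = 0.
Rearranging gives the reaction functions q_T = (143 - q_C)/6 and q_C = (234 - q_T)/4.
Solving the pair: q_T = 338/23, q_C = 1261/23.
Price P = 267 - 1599/23 = 197.4783.
Talus's profit: 197.4783·(338/23) - 124·(338/23) - 2(338/23)² = 647.8866.

647.89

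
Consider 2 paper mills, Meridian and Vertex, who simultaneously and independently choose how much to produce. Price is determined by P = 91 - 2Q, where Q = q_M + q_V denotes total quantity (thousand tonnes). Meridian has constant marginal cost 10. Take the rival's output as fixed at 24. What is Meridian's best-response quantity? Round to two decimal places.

8.25

With the rival's output fixed at 24, Meridian's profit is π_M = (91 - 2·24 - 2q_M)q_M - (10q_M) = (43 - 2q_M)q_M - (10q_M).
∂π_M/∂q_M = 33 - 4q_M = 0, so q_M = 33/4.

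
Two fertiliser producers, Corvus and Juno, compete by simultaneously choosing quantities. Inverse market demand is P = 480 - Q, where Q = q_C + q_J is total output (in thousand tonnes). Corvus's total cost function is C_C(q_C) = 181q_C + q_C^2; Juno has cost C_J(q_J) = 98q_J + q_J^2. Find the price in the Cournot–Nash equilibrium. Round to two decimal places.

343.80

Corvus's profit: π_C = (480 - Q)q_C - (181q_C + q_C²). Setting ∂π_C/∂q_C = 0: 299 - 4q_C - (q_J) = 0.
Juno's first-order condition: 382 - 4q_J - (q_C) = 0.
So q_C = (299 - q_J)/4 and q_J = (382 - q_C)/4.
Solving the pair: q_C = 814/15, q_J = 1229/15.
Total output Q = 681/5, so price P = 480 - 681/5 = 1719/5.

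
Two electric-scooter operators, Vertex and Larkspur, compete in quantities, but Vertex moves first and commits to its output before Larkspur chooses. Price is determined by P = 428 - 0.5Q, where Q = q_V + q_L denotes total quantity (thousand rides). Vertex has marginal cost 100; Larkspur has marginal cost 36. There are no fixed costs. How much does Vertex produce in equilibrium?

Solve by backward induction. Given q_V, the follower Larkspur maximises π_L = (428 - (1/2)q_V - (1/2)q_L)q_L - 36q_L.
∂π_L/∂q_L = 392 - (1/2)q_V - q_L = 0 gives the reaction function q_L = (392 - (1/2)q_V).
The leader anticipates this reaction. Substituting into P = 428 - 0.5Q gives P = 232 - (1/4)q_V, so π_V = (232 - (1/4)q_V)q_V - 100q_V.
The leader's first-order condition 132 - (1/2)q_V = 0 yields q_V = 264.
Then q_L = (392 - (1/2)·264) = 260.

264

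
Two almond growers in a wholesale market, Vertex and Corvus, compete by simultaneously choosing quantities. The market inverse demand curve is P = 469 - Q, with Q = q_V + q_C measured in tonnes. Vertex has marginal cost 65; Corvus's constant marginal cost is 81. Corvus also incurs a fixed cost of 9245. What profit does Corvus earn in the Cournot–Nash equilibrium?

6131

Vertex's profit: π_V = (469 - Q)q_V - (65q_V). Setting ∂π_V/∂q_V = 0: 404 - 2q_V - (q_C) = 0.
Corvus's profit: π_C = (469 - Q)q_C - (81q_C). Setting ∂π_C/∂q_C = 0: 388 - 2q_C - (q_V) = 0.
Rearranging gives the reaction functions q_V = (404 - q_C)/2 and q_C = (388 - q_V)/2.
Solving the pair: q_V = 140, q_C = 124.
Price P = 469 - 264 = 205.
Corvus's profit: (205 - 81)·124 - 9245 = 6131.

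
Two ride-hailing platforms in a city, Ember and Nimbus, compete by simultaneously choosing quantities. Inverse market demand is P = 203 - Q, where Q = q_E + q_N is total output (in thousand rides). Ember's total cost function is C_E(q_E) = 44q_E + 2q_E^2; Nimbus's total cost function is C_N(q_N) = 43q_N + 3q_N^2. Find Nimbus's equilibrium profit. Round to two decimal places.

Ember's profit: π_E = (203 - Q)q_E - (44q_E + 2q_E²). Setting ∂π_E/∂q_E = 0: 159 - 6q_E - (q_N) = 0.
Nimbus's first-order condition: 160 - 8q_N - (q_E) = 0.
So q_E = (159 - q_N)/6 and q_N = (160 - q_E)/8.
Solving the pair: q_E = 1112/47, q_N = 801/47.
Price P = 203 - 1913/47 = 162.2979.
Nimbus's profit: 162.2979·(801/47) - 43·(801/47) - 3(801/47)² = 1161.7945.

1161.79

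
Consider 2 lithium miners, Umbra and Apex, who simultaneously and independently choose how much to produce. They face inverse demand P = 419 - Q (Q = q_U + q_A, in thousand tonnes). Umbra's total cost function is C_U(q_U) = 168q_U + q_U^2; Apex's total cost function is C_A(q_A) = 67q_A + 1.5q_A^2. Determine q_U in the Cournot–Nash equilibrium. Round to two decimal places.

47.53

Umbra's profit: π_U = (419 - Q)q_U - (168q_U + q_U²). Setting ∂π_U/∂q_U = 0: 251 - 4q_U - (q_A) = 0.
Apex's profit: π_A = (419 - Q)q_A - (67q_A + (3/2)q_A²). Setting ∂π_A/∂q_A = 0: 352 - 5q_A - (q_U) = 0.
Best responses: q_U = (251 - q_A)/4, q_A = (352 - q_U)/5.
Substituting one into the other gives q_U = 903/19 and q_A = 1157/19.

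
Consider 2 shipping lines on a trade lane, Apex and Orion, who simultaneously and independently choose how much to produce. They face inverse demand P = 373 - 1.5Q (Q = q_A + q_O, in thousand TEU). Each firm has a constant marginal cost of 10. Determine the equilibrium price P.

131

A representative firm's profit is π_i = q_i(373 - 1.5Q) - 10q_i.
First-order condition (treating rivals' output as given): 363 - 3q_i - (3/2)q_j = 0.
With identical firms every q_j equals q_i, so q_j = q_i and 363 = (9/2)q_i, giving q_i = 242/3.
Total output Q = 484/3, so price P = 373 - (3/2)·(484/3) = 131.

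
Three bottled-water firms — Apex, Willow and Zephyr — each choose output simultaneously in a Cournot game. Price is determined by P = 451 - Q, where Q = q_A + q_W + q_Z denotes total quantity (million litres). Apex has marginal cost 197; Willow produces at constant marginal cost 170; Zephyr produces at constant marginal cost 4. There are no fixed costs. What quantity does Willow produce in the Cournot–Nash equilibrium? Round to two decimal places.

35.50

Apex's profit: π_A = (451 - Q)q_A - (197q_A). Setting ∂π_A/∂q_A = 0: 254 - 2q_A - (q_W + q_Z) = 0.
Willow's profit: π_W = (451 - Q)q_W - (170q_W). Setting ∂π_W/∂q_W = 0: 281 - 2q_W - (q_A + q_Z) = 0.
Zephyr's first-order condition: 447 - 2q_Z - (q_A + q_W) = 0.
Adding the 3 conditions: 982 − 2Q − 2Q = 0, i.e. Q = 491/2.
Back-substituting: q_A = (254 − 491/2) = 17/2, q_W = (281 − 491/2) = 71/2, q_Z = (447 − 491/2) = 403/2.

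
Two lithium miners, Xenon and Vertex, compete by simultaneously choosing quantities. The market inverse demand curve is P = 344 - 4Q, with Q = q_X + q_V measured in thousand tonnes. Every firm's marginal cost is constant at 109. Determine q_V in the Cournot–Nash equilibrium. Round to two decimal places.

Each firm earns π_i = (344 - 4Q)q_i - 109q_i.
Setting ∂π_i/∂q_i = 0 with rivals' quantities fixed: 235 - 8q_i - 4q_j = 0.
With identical firms every q_j equals q_i, so q_j = q_i and 235 = 12q_i, giving q_i = 235/12.

19.58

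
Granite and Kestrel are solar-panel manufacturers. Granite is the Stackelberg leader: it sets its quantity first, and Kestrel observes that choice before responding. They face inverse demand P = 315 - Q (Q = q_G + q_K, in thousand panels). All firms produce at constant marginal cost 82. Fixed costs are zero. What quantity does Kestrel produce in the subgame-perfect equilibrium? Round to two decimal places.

58.25

Solve by backward induction. Given q_G, the follower Kestrel maximises π_K = (315 - q_G - q_K)q_K - 82q_K.
Setting the follower's marginal profit to zero, 233 - q_G - 2q_K = 0, i.e. q_K = (233 - q_G)/2.
Granite substitutes q_K(q_G) into its own profit: π_G = q_G(315 - q_G - (233 - q_G)/2) - 82q_G = (397/2 - (1/2)q_G)q_G - 82q_G.
Maximising: ∂π_G/∂q_G = 233/2 - q_G = 0, giving q_G = 233/2.
Then q_K = (233 - 233/2)/2 = 233/4.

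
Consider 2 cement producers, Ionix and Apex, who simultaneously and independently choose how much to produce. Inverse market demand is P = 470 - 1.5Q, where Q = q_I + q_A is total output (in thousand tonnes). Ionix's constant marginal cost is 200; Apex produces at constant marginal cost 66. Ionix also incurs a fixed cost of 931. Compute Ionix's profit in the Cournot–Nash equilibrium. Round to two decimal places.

439.07

Ionix's profit: π_I = (470 - 1.5Q)q_I - (200q_I). Setting ∂π_I/∂q_I = 0: 270 - 3q_I - (3/2)(q_A) = 0.
Apex's profit: π_A = (470 - 1.5Q)q_A - (66q_A). Setting ∂π_A/∂q_A = 0: 404 - 3q_A - (3/2)(q_I) = 0.
So q_I = (270 - (3/2)q_A)/3 and q_A = (404 - (3/2)q_I)/3.
Solving the pair: q_I = 272/9, q_A = 1076/9.
Price P = 470 - (3/2)·(1348/9) = 736/3.
Ionix's profit: (736/3 - 200)·(272/9) - 931 = 439.0741.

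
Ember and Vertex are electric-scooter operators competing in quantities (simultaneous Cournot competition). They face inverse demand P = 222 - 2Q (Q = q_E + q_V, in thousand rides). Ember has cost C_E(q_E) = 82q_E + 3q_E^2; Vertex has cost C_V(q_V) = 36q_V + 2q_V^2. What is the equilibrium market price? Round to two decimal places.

Ember's profit: π_E = (222 - 2Q)q_E - (82q_E + 3q_E²). Setting ∂π_E/∂q_E = 0: 140 - 10q_E - 2(q_V) = 0.
Vertex's profit: π_V = (222 - 2Q)q_V - (36q_V + 2q_V²). Setting ∂π_V/∂q_V = 0: 186 - 8q_V - 2(q_E) = 0.
Best responses: q_E = (140 - 2q_V)/10, q_V = (186 - 2q_E)/8.
Substituting one into the other gives q_E = 187/19 and q_V = 395/19.
Total output Q = 582/19, so price P = 222 - 2·(582/19) = 160.7368.

160.74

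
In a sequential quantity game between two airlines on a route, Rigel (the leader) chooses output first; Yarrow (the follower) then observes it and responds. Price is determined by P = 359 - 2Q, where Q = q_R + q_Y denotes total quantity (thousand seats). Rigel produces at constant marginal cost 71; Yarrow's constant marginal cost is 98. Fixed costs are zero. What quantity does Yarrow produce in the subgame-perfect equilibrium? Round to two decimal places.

25.88

The follower Yarrow best-responds to any q_R: π_Y = (359 - 2Q)q_Y - 98q_Y.
Setting the follower's marginal profit to zero, 261 - 2q_R - 4q_Y = 0, i.e. q_Y = (261 - 2q_R)/4.
Rigel substitutes q_Y(q_R) into its own profit: π_R = q_R(359 - 2q_R - (261 - 2q_R)/2) - 71q_R = (457/2 - q_R)q_R - 71q_R.
The leader's first-order condition 315/2 - 2q_R = 0 yields q_R = 315/4.
Then q_Y = (261 - 2·(315/4))/4 = 207/8.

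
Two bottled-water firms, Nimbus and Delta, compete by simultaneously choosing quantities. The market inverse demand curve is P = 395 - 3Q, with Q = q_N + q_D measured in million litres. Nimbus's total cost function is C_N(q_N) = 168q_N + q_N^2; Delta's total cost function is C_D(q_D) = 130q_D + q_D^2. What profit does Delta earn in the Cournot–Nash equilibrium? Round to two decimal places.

2738.14

Nimbus's profit: π_N = (395 - 3Q)q_N - (168q_N + q_N²). Setting ∂π_N/∂q_N = 0: 227 - 8q_N - 3(q_D) = 0.
Delta's first-order condition: 265 - 8q_D - 3(q_N) = 0.
Best responses: q_N = (227 - 3q_D)/8, q_D = (265 - 3q_N)/8.
Substituting one into the other gives q_N = 1021/55 and q_D = 1439/55.
Price P = 395 - 3·(492/11) = 260.8182.
Delta's profit: 260.8182·(1439/55) - 130·(1439/55) - (1439/55)² = 2738.1435.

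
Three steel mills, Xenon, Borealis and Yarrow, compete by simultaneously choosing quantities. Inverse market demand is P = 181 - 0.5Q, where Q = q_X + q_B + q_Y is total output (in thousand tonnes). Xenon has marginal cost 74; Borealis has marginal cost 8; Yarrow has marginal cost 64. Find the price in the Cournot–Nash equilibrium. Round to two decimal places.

Xenon's profit: π_X = (181 - 0.5Q)q_X - (74q_X). Setting ∂π_X/∂q_X = 0: 107 - q_X - (1/2)(q_B + q_Y) = 0.
Borealis's profit: π_B = (181 - 0.5Q)q_B - (8q_B). Setting ∂π_B/∂q_B = 0: 173 - q_B - (1/2)(q_X + q_Y) = 0.
Yarrow's profit: π_Y = (181 - 0.5Q)q_Y - (64q_Y). Setting ∂π_Y/∂q_Y = 0: 117 - q_Y - (1/2)(q_X + q_B) = 0.
Adding the 3 conditions: 397 − Q − Q = 0, i.e. Q = 397/2.
Back-substituting: q_X = (107 − 397/4)/(1/2) = 31/2, q_B = (173 − 397/4)/(1/2) = 295/2, q_Y = (117 − 397/4)/(1/2) = 71/2.
Total output Q = 397/2, so price P = 181 - (1/2)·(397/2) = 327/4.

81.75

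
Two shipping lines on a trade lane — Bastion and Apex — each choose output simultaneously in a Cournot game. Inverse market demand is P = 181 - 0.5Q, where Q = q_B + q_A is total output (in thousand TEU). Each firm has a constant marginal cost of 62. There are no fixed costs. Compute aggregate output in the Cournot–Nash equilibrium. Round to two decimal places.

A representative firm's profit is π_i = q_i(181 - 0.5Q) - 62q_i.
First-order condition (treating rivals' output as given): 119 - q_i - (1/2)q_j = 0.
With identical firms every q_j equals q_i, so q_j = q_i and 119 = (3/2)q_i, giving q_i = 238/3.
Total output Q = 238/3 + 238/3 = 476/3.

158.67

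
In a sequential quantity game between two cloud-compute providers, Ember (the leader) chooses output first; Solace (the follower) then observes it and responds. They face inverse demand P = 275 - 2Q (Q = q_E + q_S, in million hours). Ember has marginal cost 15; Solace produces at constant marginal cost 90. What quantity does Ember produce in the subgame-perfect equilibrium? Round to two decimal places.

Solve by backward induction. Given q_E, the follower Solace maximises π_S = (275 - 2q_E - 2q_S)q_S - 90q_S.
Follower FOC: 185 - 2q_E - 4q_S = 0, so q_S(q_E) = (185 - 2q_E)/4.
The leader anticipates this reaction. Substituting into P = 275 - 2Q gives P = 365/2 - q_E, so π_E = (365/2 - q_E)q_E - 15q_E.
Maximising: ∂π_E/∂q_E = 335/2 - 2q_E = 0, giving q_E = 335/4.
Then q_S = (185 - 2·(335/4))/4 = 35/8.

83.75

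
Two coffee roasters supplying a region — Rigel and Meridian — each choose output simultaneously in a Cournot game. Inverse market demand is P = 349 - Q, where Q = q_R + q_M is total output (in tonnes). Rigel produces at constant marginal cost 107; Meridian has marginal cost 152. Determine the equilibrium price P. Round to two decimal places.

Rigel's profit: π_R = (349 - Q)q_R - (107q_R). Setting ∂π_R/∂q_R = 0: 242 - 2q_R - (q_M) = 0.
Meridian's profit: π_M = (349 - Q)q_M - (152q_M). Setting ∂π_M/∂q_M = 0: 197 - 2q_M - (q_R) = 0.
Rearranging gives the reaction functions q_R = (242 - q_M)/2 and q_M = (197 - q_R)/2.
Substituting one into the other gives q_R = 287/3 and q_M = 152/3.
Total output Q = 439/3, so price P = 349 - 439/3 = 608/3.

202.67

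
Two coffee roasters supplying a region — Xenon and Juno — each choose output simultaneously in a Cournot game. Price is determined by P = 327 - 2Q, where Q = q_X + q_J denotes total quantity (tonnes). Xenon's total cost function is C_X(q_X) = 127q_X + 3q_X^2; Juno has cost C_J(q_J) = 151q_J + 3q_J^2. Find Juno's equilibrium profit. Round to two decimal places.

1003.47

Xenon's profit: π_X = (327 - 2Q)q_X - (127q_X + 3q_X²). Setting ∂π_X/∂q_X = 0: 200 - 10q_X - 2(q_J) = 0.
Juno's first-order condition: 176 - 10q_J - 2(q_X) = 0.
Best responses: q_X = (200 - 2q_J)/10, q_J = (176 - 2q_X)/10.
Solving the pair: q_X = 103/6, q_J = 85/6.
Price P = 327 - 2·(94/3) = 793/3.
Juno's profit: (793/3)·(85/6) - 151·(85/6) - 3(85/6)² = 1003.4722.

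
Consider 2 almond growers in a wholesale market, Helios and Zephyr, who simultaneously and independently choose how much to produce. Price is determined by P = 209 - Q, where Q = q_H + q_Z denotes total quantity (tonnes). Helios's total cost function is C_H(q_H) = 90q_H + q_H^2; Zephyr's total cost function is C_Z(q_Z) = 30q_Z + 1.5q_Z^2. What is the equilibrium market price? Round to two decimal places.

155.68

Helios's profit: π_H = (209 - Q)q_H - (90q_H + q_H²). Setting ∂π_H/∂q_H = 0: 119 - 4q_H - (q_Z) = 0.
Zephyr's first-order condition: 179 - 5q_Z - (q_H) = 0.
Best responses: q_H = (119 - q_Z)/4, q_Z = (179 - q_H)/5.
Substituting one into the other gives q_H = 416/19 and q_Z = 597/19.
Total output Q = 1013/19, so price P = 209 - 1013/19 = 155.6842.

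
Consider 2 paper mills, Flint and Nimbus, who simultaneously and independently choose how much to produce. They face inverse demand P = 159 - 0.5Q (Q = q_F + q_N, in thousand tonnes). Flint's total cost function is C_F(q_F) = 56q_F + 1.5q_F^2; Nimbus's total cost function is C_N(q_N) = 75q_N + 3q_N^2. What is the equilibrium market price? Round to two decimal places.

141.64

Flint's profit: π_F = (159 - 0.5Q)q_F - (56q_F + (3/2)q_F²). Setting ∂π_F/∂q_F = 0: 103 - 4q_F - (1/2)(q_N) = 0.
Nimbus's profit: π_N = (159 - 0.5Q)q_N - (75q_N + 3q_N²). Setting ∂π_N/∂q_N = 0: 84 - 7q_N - (1/2)(q_F) = 0.
Best responses: q_F = (103 - (1/2)q_N)/4, q_N = (84 - (1/2)q_F)/7.
Substituting one into the other gives q_F = 24.4685 and q_N = 1138/111.
Total output Q = 34.7207, so price P = 159 - (1/2)·34.7207 = 141.6396.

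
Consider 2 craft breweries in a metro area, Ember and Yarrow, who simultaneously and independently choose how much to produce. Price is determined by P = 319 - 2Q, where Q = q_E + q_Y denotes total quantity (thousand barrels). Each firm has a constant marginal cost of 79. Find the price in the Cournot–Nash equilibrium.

159

Each firm earns π_i = (319 - 2Q)q_i - 79q_i.
Setting ∂π_i/∂q_i = 0 with rivals' quantities fixed: 240 - 4q_i - 2q_j = 0.
By symmetry each firm produces the same amount; substituting q_j = q_i yields q_i = 240/6 = 40.
Total output Q = 80, so price P = 319 - 2·80 = 159.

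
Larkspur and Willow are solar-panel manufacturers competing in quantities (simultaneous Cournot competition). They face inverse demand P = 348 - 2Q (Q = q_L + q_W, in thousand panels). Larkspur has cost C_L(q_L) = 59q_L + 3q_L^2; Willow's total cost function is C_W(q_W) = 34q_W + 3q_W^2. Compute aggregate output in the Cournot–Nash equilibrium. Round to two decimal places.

Larkspur's profit: π_L = (348 - 2Q)q_L - (59q_L + 3q_L²). Setting ∂π_L/∂q_L = 0: 289 - 10q_L - 2(q_W) = 0.
Willow's first-order condition: 314 - 10q_W - 2(q_L) = 0.
Rearranging gives the reaction functions q_L = (289 - 2q_W)/10 and q_W = (314 - 2q_L)/10.
Solving the pair: q_L = 377/16, q_W = 427/16.
Total output Q = 377/16 + 427/16 = 201/4.

50.25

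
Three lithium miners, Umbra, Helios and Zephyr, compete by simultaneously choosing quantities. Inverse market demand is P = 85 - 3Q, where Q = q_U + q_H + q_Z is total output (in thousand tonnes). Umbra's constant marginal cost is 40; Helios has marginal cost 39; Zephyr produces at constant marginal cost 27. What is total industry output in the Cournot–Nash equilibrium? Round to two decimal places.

12.42

Umbra's profit: π_U = (85 - 3Q)q_U - (40q_U). Setting ∂π_U/∂q_U = 0: 45 - 6q_U - 3(q_H + q_Z) = 0.
Helios's profit: π_H = (85 - 3Q)q_H - (39q_H). Setting ∂π_H/∂q_H = 0: 46 - 6q_H - 3(q_U + q_Z) = 0.
Zephyr's profit: π_Z = (85 - 3Q)q_Z - (27q_Z). Setting ∂π_Z/∂q_Z = 0: 58 - 6q_Z - 3(q_U + q_H) = 0.
Adding the 3 first-order conditions: 149 − 12Q = 0, so Q = 149/12.
Back-substituting: q_U = (45 − 149/4)/3 = 31/12, q_H = (46 − 149/4)/3 = 35/12, q_Z = (58 − 149/4)/3 = 83/12.
Total output Q = 31/12 + 35/12 + 83/12 = 149/12.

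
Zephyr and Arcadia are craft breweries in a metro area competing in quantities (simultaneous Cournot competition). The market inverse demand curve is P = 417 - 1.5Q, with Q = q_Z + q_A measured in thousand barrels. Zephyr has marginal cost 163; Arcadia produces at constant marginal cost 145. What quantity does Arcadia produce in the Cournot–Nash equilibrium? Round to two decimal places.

64.44

Zephyr's profit: π_Z = (417 - 1.5Q)q_Z - (163q_Z). Setting ∂π_Z/∂q_Z = 0: 254 - 3q_Z - (3/2)(q_A) = 0.
Arcadia's first-order condition: 272 - 3q_A - (3/2)(q_Z) = 0.
So q_Z = (254 - (3/2)q_A)/3 and q_A = (272 - (3/2)q_Z)/3.
Solving the pair: q_Z = 472/9, q_A = 580/9.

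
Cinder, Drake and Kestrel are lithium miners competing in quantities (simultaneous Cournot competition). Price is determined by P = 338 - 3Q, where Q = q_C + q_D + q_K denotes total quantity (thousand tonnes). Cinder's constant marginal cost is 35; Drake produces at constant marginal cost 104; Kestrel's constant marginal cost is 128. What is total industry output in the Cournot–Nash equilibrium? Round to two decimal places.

Cinder's profit: π_C = (338 - 3Q)q_C - (35q_C). Setting ∂π_C/∂q_C = 0: 303 - 6q_C - 3(q_D + q_K) = 0.
Drake's first-order condition: 234 - 6q_D - 3(q_C + q_K) = 0.
Kestrel's profit: π_K = (338 - 3Q)q_K - (128q_K). Setting ∂π_K/∂q_K = 0: 210 - 6q_K - 3(q_C + q_D) = 0.
Adding the 3 first-order conditions: 747 − 12Q = 0, so Q = 249/4.
Back-substituting: q_C = (303 − 747/4)/3 = 155/4, q_D = (234 − 747/4)/3 = 63/4, q_K = (210 − 747/4)/3 = 31/4.
Total output Q = 155/4 + 63/4 + 31/4 = 249/4.

62.25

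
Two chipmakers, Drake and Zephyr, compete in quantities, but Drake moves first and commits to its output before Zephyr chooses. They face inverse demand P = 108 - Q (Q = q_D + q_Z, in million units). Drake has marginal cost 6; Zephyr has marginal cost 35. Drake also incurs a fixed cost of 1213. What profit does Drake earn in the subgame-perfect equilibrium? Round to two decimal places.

The follower Zephyr best-responds to any q_D: π_Z = (108 - Q)q_Z - 35q_Z.
Follower FOC: 73 - q_D - 2q_Z = 0, so q_Z(q_D) = (73 - q_D)/2.
Drake substitutes q_Z(q_D) into its own profit: π_D = q_D(108 - q_D - (73 - q_D)/2) - 6q_D = (143/2 - (1/2)q_D)q_D - 6q_D.
Maximising: ∂π_D/∂q_D = 131/2 - q_D = 0, giving q_D = 131/2.
Then q_Z = (73 - 131/2)/2 = 15/4.
Price P = 108 - 277/4 = 155/4.
Drake's profit: (155/4 - 6)·(131/2) - 1213 = 932.1250.

932.13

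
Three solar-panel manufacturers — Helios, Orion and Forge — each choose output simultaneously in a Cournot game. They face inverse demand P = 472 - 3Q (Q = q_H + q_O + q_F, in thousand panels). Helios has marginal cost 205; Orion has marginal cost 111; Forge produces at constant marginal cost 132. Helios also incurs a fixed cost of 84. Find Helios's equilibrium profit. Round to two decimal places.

124.33

Helios's profit: π_H = (472 - 3Q)q_H - (205q_H). Setting ∂π_H/∂q_H = 0: 267 - 6q_H - 3(q_O + q_F) = 0.
Orion's first-order condition: 361 - 6q_O - 3(q_H + q_F) = 0.
Forge's first-order condition: 340 - 6q_F - 3(q_H + q_O) = 0.
Summing all 3 equations gives 968 − 12Q = 0, hence Q = 242/3.
Back-substituting: q_H = (267 − 242)/3 = 25/3, q_O = (361 − 242)/3 = 119/3, q_F = (340 − 242)/3 = 98/3.
Price P = 472 - 3·(242/3) = 230.
Helios's profit: (230 - 205)·(25/3) - 84 = 373/3.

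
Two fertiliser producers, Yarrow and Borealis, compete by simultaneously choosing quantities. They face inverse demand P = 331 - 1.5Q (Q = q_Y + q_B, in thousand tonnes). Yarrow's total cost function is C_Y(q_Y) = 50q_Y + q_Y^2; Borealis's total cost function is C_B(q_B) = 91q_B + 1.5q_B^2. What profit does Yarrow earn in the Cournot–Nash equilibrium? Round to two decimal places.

5708.22

Yarrow's profit: π_Y = (331 - 1.5Q)q_Y - (50q_Y + q_Y²). Setting ∂π_Y/∂q_Y = 0: 281 - 5q_Y - (3/2)(q_B) = 0.
Borealis's first-order condition: 240 - 6q_B - (3/2)(q_Y) = 0.
Best responses: q_Y = (281 - (3/2)q_B)/5, q_B = (240 - (3/2)q_Y)/6.
Substituting one into the other gives q_Y = 1768/37 and q_B = 1038/37.
Price P = 331 - (3/2)·75.8378 = 217.2432.
Yarrow's profit: 217.2432·(1768/37) - 50·(1768/37) - (1768/37)² = 5708.2250.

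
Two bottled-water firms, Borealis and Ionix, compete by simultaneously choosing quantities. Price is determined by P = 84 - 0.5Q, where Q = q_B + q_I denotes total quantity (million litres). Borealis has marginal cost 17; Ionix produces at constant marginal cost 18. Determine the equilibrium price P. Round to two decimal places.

39.67

Borealis's profit: π_B = (84 - 0.5Q)q_B - (17q_B). Setting ∂π_B/∂q_B = 0: 67 - q_B - (1/2)(q_I) = 0.
Ionix's first-order condition: 66 - q_I - (1/2)(q_B) = 0.
So q_B = (67 - (1/2)q_I) and q_I = (66 - (1/2)q_B).
Solving the pair: q_B = 136/3, q_I = 130/3.
Total output Q = 266/3, so price P = 84 - (1/2)·(266/3) = 119/3.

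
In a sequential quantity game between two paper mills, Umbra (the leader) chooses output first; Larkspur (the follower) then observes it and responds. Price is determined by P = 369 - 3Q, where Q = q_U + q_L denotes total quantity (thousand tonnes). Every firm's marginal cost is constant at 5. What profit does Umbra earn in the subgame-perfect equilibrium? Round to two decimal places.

5520.67

The follower Larkspur best-responds to any q_U: π_L = (369 - 3Q)q_L - 5q_L.
Setting the follower's marginal profit to zero, 364 - 3q_U - 6q_L = 0, i.e. q_L = (364 - 3q_U)/6.
The leader anticipates this reaction. Substituting into P = 369 - 3Q gives P = 187 - (3/2)q_U, so π_U = (187 - (3/2)q_U)q_U - 5q_U.
The leader's first-order condition 182 - 3q_U = 0 yields q_U = 182/3.
Then q_L = (364 - 3·(182/3))/6 = 91/3.
Price P = 369 - 3·91 = 96.
Umbra's profit: (96 - 5)·(182/3) = 5520.6667.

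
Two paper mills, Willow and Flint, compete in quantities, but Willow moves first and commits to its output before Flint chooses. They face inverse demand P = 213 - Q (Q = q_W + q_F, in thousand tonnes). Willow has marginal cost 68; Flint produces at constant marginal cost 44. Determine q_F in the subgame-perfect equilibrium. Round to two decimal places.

54.25

The follower Flint best-responds to any q_W: π_F = (213 - Q)q_F - 44q_F.
Follower FOC: 169 - q_W - 2q_F = 0, so q_F(q_W) = (169 - q_W)/2.
The leader anticipates this reaction. Substituting into P = 213 - Q gives P = 257/2 - (1/2)q_W, so π_W = (257/2 - (1/2)q_W)q_W - 68q_W.
The leader's first-order condition 121/2 - q_W = 0 yields q_W = 121/2.
Then q_F = (169 - 121/2)/2 = 217/4.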